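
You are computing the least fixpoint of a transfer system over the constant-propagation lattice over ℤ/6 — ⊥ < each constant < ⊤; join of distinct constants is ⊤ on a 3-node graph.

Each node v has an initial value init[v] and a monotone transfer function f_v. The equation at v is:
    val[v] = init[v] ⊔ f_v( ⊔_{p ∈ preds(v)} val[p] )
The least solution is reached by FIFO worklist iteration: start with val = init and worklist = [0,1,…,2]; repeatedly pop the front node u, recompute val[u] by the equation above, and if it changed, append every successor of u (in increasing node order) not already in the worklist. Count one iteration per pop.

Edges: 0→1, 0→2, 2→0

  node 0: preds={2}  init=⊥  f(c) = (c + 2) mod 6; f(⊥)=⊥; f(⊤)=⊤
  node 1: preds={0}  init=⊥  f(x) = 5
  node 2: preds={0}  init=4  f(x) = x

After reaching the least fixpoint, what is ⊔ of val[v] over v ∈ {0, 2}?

Trace (6 dequeues):
  [1] u=0 | in 4 | out 0 | prev ⊥ | push {}
  [2] u=1 | in 0 | out 5 | prev ⊥ | push {}
  [3] u=2 | in 0 | out ⊤ | prev 4 | push {0}
  [4] u=0 | in ⊤ | out ⊤ | prev 0 | push {1,2}
  [5] u=1 | in ⊤ | out 5 | ==
  [6] u=2 | in ⊤ | out ⊤ | ==

Converged values:
  [0] ⊤
  [1] 5
  [2] ⊤

⊤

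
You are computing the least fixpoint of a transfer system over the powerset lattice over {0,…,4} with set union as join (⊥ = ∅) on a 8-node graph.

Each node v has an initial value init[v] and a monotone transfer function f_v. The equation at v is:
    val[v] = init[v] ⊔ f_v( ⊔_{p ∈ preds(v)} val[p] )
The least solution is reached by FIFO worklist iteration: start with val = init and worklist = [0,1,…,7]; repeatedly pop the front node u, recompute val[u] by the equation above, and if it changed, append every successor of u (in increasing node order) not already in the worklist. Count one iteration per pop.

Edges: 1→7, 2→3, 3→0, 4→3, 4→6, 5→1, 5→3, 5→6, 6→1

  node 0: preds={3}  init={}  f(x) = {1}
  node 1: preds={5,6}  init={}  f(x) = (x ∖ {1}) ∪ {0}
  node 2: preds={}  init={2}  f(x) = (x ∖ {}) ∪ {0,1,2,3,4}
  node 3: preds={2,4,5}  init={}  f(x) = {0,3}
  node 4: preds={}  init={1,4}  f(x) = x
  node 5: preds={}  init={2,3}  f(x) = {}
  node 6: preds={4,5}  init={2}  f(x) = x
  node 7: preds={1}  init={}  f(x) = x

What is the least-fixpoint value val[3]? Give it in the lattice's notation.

Iteration log — 11 steps:
  step 1. node 0  ⊔preds={}  new={1}  old={}  +wl: 
  step 2. node 1  ⊔preds={2,3}  new={0,2,3}  old={}  +wl: 
  step 3. node 2  ⊔preds={}  new={0,1,2,3,4}  old={2}  +wl: 
  step 4. node 3  ⊔preds={0,1,2,3,4}  new={0,3}  old={}  +wl: 0
  step 5. node 4  ⊔preds={}  new={1,4}  stable
  step 6. node 5  ⊔preds={}  new={2,3}  stable
  step 7. node 6  ⊔preds={1,2,3,4}  new={1,2,3,4}  old={2}  +wl: 1
  step 8. node 7  ⊔preds={0,2,3}  new={0,2,3}  old={}  +wl: 
  step 9. node 0  ⊔preds={0,3}  new={1}  stable
  step 10. node 1  ⊔preds={1,2,3,4}  new={0,2,3,4}  old={0,2,3}  +wl: 7
  step 11. node 7  ⊔preds={0,2,3,4}  new={0,2,3,4}  old={0,2,3}  +wl: 

Least fixpoint reached:
  node 0: {1}
  node 1: {0,2,3,4}
  node 2: {0,1,2,3,4}
  node 3: {0,3}
  node 4: {1,4}
  node 5: {2,3}
  node 6: {1,2,3,4}
  node 7: {0,2,3,4}

{0,3}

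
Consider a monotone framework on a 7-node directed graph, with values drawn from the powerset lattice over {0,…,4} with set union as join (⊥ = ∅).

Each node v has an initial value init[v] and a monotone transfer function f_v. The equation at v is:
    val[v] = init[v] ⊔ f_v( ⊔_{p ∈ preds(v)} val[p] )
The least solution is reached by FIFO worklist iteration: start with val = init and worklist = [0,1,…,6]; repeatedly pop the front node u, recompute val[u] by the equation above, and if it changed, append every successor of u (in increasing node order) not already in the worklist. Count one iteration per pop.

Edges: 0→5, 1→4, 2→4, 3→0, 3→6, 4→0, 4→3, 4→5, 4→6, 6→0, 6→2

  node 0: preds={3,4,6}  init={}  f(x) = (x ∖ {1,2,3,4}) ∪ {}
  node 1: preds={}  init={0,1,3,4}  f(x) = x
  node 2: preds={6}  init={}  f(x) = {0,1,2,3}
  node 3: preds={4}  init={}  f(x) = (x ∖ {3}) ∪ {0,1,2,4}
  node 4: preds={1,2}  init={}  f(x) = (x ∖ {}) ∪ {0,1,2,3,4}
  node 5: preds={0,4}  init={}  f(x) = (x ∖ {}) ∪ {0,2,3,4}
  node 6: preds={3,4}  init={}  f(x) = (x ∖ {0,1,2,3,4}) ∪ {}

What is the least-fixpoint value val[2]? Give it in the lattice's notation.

Iteration log — 10 steps:
  step 1. node 0  ⊔preds={}  new={}  stable
  step 2. node 1  ⊔preds={}  new={0,1,3,4}  stable
  step 3. node 2  ⊔preds={}  new={0,1,2,3}  old={}  +wl: 
  step 4. node 3  ⊔preds={}  new={0,1,2,4}  old={}  +wl: 0
  step 5. node 4  ⊔preds={0,1,2,3,4}  new={0,1,2,3,4}  old={}  +wl: 3
  step 6. node 5  ⊔preds={0,1,2,3,4}  new={0,1,2,3,4}  old={}  +wl: 
  step 7. node 6  ⊔preds={0,1,2,3,4}  new={}  stable
  step 8. node 0  ⊔preds={0,1,2,3,4}  new={0}  old={}  +wl: 5
  step 9. node 3  ⊔preds={0,1,2,3,4}  new={0,1,2,4}  stable
  step 10. node 5  ⊔preds={0,1,2,3,4}  new={0,1,2,3,4}  stable

Least fixpoint reached:
  node 0: {0}
  node 1: {0,1,3,4}
  node 2: {0,1,2,3}
  node 3: {0,1,2,4}
  node 4: {0,1,2,3,4}
  node 5: {0,1,2,3,4}
  node 6: {}

{0,1,2,3}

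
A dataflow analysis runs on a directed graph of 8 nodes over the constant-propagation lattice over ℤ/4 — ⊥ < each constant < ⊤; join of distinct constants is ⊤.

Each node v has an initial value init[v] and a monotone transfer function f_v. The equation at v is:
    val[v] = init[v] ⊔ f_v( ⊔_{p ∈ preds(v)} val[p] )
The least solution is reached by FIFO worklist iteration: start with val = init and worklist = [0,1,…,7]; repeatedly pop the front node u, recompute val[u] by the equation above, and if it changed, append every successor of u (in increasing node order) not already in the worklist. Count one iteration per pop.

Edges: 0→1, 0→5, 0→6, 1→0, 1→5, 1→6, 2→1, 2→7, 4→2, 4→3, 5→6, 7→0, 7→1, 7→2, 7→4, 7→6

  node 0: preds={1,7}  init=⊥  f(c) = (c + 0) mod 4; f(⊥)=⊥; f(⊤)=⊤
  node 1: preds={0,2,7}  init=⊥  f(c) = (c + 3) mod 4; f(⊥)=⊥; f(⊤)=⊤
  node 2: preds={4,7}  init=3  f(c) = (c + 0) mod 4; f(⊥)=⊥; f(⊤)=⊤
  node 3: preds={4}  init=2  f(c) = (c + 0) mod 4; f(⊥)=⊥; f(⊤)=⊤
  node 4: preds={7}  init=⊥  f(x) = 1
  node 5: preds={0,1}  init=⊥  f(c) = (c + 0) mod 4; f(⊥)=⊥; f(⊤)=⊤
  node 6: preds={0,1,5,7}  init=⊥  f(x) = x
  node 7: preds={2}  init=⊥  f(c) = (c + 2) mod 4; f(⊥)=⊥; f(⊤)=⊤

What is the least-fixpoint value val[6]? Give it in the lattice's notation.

⊤

Trace (21 dequeues):
  [1] u=0 | in ⊥ | out ⊥ | ==
  [2] u=1 | in 3 | out 2 | prev ⊥ | push {0}
  [3] u=2 | in ⊥ | out 3 | ==
  [4] u=3 | in ⊥ | out 2 | ==
  [5] u=4 | in ⊥ | out 1 | prev ⊥ | push {2,3}
  [6] u=5 | in 2 | out 2 | prev ⊥ | push {}
  [7] u=6 | in 2 | out 2 | prev ⊥ | push {}
  [8] u=7 | in 3 | out 1 | prev ⊥ | push {1,4,6}
  [9] u=0 | in ⊤ | out ⊤ | prev ⊥ | push {5}
  [10] u=2 | in 1 | out ⊤ | prev 3 | push {7}
  [11] u=3 | in 1 | out ⊤ | prev 2 | push {}
  [12] u=1 | in ⊤ | out ⊤ | prev 2 | push {0}
  [13] u=4 | in 1 | out 1 | ==
  [14] u=6 | in ⊤ | out ⊤ | prev 2 | push {}
  [15] u=5 | in ⊤ | out ⊤ | prev 2 | push {6}
  [16] u=7 | in ⊤ | out ⊤ | prev 1 | push {1,2,4}
  [17] u=0 | in ⊤ | out ⊤ | ==
  [18] u=6 | in ⊤ | out ⊤ | ==
  [19] u=1 | in ⊤ | out ⊤ | ==
  [20] u=2 | in ⊤ | out ⊤ | ==
  [21] u=4 | in ⊤ | out 1 | ==

Converged values:
  [0] ⊤
  [1] ⊤
  [2] ⊤
  [3] ⊤
  [4] 1
  [5] ⊤
  [6] ⊤
  [7] ⊤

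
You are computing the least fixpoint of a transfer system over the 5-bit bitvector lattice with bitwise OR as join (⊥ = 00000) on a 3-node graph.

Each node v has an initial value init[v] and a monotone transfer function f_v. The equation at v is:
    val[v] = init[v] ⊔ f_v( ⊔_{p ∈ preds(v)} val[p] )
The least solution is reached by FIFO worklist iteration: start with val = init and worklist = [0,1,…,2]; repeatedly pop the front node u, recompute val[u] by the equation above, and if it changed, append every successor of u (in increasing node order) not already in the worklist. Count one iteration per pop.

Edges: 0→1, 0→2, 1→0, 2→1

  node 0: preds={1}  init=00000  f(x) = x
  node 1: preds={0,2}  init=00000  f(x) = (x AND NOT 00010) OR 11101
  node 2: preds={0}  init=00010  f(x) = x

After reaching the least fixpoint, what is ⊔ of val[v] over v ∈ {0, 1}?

Worklist (7 pops):
  #1 pop 0: in=00000 → 00000 (no change)
  #2 pop 1: in=00010 → 11101 (was 00000); enqueue [0]
  #3 pop 2: in=00000 → 00010 (no change)
  #4 pop 0: in=11101 → 11101 (was 00000); enqueue [1,2]
  #5 pop 1: in=11111 → 11101 (no change)
  #6 pop 2: in=11101 → 11111 (was 00010); enqueue [1]
  #7 pop 1: in=11111 → 11101 (no change)

Fixpoint:
  val[0] = 11101
  val[1] = 11101
  val[2] = 11111

11101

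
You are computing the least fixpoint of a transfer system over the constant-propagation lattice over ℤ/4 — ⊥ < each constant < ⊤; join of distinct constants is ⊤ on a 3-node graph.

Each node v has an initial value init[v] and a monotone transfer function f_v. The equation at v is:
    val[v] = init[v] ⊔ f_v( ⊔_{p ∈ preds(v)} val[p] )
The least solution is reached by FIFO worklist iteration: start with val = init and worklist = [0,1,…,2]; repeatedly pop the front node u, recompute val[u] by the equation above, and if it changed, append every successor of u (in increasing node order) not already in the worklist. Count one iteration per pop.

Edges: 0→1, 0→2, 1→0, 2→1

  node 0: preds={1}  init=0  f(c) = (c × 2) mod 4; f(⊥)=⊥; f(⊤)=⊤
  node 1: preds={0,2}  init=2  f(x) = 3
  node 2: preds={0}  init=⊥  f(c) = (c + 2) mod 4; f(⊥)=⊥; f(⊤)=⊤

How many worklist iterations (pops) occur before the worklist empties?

Trace (7 dequeues):
  [1] u=0 | in 2 | out 0 | ==
  [2] u=1 | in 0 | out ⊤ | prev 2 | push {0}
  [3] u=2 | in 0 | out 2 | prev ⊥ | push {1}
  [4] u=0 | in ⊤ | out ⊤ | prev 0 | push {2}
  [5] u=1 | in ⊤ | out ⊤ | ==
  [6] u=2 | in ⊤ | out ⊤ | prev 2 | push {1}
  [7] u=1 | in ⊤ | out ⊤ | ==

Converged values:
  [0] ⊤
  [1] ⊤
  [2] ⊤

7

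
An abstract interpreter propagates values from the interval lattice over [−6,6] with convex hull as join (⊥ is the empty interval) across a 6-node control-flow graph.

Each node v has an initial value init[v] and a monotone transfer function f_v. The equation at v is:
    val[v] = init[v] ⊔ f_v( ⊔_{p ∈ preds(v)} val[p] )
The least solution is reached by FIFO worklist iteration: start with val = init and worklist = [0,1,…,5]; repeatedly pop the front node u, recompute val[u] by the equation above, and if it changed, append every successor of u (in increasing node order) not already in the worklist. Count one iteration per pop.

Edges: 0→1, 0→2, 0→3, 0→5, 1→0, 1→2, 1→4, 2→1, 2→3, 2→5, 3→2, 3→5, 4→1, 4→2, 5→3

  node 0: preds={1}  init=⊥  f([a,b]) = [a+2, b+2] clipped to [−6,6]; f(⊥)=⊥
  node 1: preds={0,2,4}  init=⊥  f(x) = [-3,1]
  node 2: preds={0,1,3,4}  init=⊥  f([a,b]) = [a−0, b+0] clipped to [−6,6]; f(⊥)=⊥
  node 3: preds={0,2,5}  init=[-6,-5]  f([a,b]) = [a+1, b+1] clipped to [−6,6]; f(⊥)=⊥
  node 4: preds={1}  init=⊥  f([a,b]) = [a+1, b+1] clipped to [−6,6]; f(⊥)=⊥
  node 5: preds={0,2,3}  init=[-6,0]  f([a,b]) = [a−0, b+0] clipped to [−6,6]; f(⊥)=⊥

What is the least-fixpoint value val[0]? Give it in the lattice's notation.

Trace (24 dequeues):
  [1] u=0 | in ⊥ | out ⊥ | ==
  [2] u=1 | in ⊥ | out [-3,1] | prev ⊥ | push {0}
  [3] u=2 | in [-6,1] | out [-6,1] | prev ⊥ | push {1}
  [4] u=3 | in [-6,1] | out [-6,2] | prev [-6,-5] | push {2}
  [5] u=4 | in [-3,1] | out [-2,2] | prev ⊥ | push {}
  [6] u=5 | in [-6,2] | out [-6,2] | prev [-6,0] | push {3}
  [7] u=0 | in [-3,1] | out [-1,3] | prev ⊥ | push {5}
  [8] u=1 | in [-6,3] | out [-3,1] | ==
  [9] u=2 | in [-6,3] | out [-6,3] | prev [-6,1] | push {1}
  [10] u=3 | in [-6,3] | out [-6,4] | prev [-6,2] | push {2}
  [11] u=5 | in [-6,4] | out [-6,4] | prev [-6,2] | push {3}
  [12] u=1 | in [-6,3] | out [-3,1] | ==
  [13] u=2 | in [-6,4] | out [-6,4] | prev [-6,3] | push {1,5}
  [14] u=3 | in [-6,4] | out [-6,5] | prev [-6,4] | push {2}
  [15] u=1 | in [-6,4] | out [-3,1] | ==
  [16] u=5 | in [-6,5] | out [-6,5] | prev [-6,4] | push {3}
  [17] u=2 | in [-6,5] | out [-6,5] | prev [-6,4] | push {1,5}
  [18] u=3 | in [-6,5] | out [-6,6] | prev [-6,5] | push {2}
  [19] u=1 | in [-6,5] | out [-3,1] | ==
  [20] u=5 | in [-6,6] | out [-6,6] | prev [-6,5] | push {3}
  [21] u=2 | in [-6,6] | out [-6,6] | prev [-6,5] | push {1,5}
  [22] u=3 | in [-6,6] | out [-6,6] | ==
  [23] u=1 | in [-6,6] | out [-3,1] | ==
  [24] u=5 | in [-6,6] | out [-6,6] | ==

Converged values:
  [0] [-1,3]
  [1] [-3,1]
  [2] [-6,6]
  [3] [-6,6]
  [4] [-2,2]
  [5] [-6,6]

[-1,3]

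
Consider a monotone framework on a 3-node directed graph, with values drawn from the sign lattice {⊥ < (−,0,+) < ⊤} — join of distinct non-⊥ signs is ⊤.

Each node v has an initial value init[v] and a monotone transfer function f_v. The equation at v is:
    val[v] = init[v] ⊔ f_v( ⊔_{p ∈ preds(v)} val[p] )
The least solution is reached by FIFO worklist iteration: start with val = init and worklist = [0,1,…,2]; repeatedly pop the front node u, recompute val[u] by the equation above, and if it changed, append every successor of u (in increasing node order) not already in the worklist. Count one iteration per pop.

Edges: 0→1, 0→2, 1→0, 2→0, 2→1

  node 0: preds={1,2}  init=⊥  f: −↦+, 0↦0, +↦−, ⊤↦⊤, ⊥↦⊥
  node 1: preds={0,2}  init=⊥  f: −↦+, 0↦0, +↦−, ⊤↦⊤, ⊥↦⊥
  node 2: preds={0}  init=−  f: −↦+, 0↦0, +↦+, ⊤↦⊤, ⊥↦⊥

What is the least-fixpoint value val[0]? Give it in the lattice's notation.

⊤

Worklist (6 pops):
  #1 pop 0: in=− → + (was ⊥); enqueue []
  #2 pop 1: in=⊤ → ⊤ (was ⊥); enqueue [0]
  #3 pop 2: in=+ → ⊤ (was −); enqueue [1]
  #4 pop 0: in=⊤ → ⊤ (was +); enqueue [2]
  #5 pop 1: in=⊤ → ⊤ (no change)
  #6 pop 2: in=⊤ → ⊤ (no change)

Fixpoint:
  val[0] = ⊤
  val[1] = ⊤
  val[2] = ⊤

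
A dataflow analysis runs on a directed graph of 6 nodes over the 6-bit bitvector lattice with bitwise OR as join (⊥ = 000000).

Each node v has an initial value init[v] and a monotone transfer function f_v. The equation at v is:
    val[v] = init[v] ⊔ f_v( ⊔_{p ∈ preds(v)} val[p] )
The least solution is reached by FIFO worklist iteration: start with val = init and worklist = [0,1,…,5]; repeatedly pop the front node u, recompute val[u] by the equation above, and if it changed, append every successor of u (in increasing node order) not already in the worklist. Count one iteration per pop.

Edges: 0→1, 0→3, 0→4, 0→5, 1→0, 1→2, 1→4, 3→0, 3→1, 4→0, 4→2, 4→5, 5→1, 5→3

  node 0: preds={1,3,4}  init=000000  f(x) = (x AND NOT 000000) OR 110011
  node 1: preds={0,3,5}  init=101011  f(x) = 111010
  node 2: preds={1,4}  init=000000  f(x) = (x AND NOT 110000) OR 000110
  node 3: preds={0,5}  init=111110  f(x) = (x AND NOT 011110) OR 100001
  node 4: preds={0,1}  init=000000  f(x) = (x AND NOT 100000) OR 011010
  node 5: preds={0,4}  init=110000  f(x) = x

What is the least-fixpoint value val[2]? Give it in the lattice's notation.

001111

Iteration log — 10 steps:
  step 1. node 0  ⊔preds=111111  new=111111  old=000000  +wl: 
  step 2. node 1  ⊔preds=111111  new=111011  old=101011  +wl: 0
  step 3. node 2  ⊔preds=111011  new=001111  old=000000  +wl: 
  step 4. node 3  ⊔preds=111111  new=111111  old=111110  +wl: 1
  step 5. node 4  ⊔preds=111111  new=011111  old=000000  +wl: 2
  step 6. node 5  ⊔preds=111111  new=111111  old=110000  +wl: 3
  step 7. node 0  ⊔preds=111111  new=111111  stable
  step 8. node 1  ⊔preds=111111  new=111011  stable
  step 9. node 2  ⊔preds=111111  new=001111  stable
  step 10. node 3  ⊔preds=111111  new=111111  stable

Least fixpoint reached:
  node 0: 111111
  node 1: 111011
  node 2: 001111
  node 3: 111111
  node 4: 011111
  node 5: 111111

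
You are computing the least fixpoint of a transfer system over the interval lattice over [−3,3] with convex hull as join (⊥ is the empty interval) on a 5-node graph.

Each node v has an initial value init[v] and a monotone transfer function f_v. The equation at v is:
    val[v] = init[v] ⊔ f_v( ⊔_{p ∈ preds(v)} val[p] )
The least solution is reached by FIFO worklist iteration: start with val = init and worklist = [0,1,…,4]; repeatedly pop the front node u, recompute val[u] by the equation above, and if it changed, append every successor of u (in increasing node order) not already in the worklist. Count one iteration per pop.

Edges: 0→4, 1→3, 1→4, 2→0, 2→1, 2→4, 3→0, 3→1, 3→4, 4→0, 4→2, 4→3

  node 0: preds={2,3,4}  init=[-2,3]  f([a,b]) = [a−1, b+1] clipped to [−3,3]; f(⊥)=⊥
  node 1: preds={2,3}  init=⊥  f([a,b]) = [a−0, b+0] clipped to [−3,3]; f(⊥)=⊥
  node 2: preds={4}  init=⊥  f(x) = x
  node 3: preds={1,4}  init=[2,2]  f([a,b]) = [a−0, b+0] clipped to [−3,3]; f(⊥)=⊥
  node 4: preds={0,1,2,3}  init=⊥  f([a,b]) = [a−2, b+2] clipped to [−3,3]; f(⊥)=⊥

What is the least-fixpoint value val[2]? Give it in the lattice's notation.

[-3,3]

Trace (13 dequeues):
  [1] u=0 | in [2,2] | out [-2,3] | ==
  [2] u=1 | in [2,2] | out [2,2] | prev ⊥ | push {}
  [3] u=2 | in ⊥ | out ⊥ | ==
  [4] u=3 | in [2,2] | out [2,2] | ==
  [5] u=4 | in [-2,3] | out [-3,3] | prev ⊥ | push {0,2,3}
  [6] u=0 | in [-3,3] | out [-3,3] | prev [-2,3] | push {4}
  [7] u=2 | in [-3,3] | out [-3,3] | prev ⊥ | push {0,1}
  [8] u=3 | in [-3,3] | out [-3,3] | prev [2,2] | push {}
  [9] u=4 | in [-3,3] | out [-3,3] | ==
  [10] u=0 | in [-3,3] | out [-3,3] | ==
  [11] u=1 | in [-3,3] | out [-3,3] | prev [2,2] | push {3,4}
  [12] u=3 | in [-3,3] | out [-3,3] | ==
  [13] u=4 | in [-3,3] | out [-3,3] | ==

Converged values:
  [0] [-3,3]
  [1] [-3,3]
  [2] [-3,3]
  [3] [-3,3]
  [4] [-3,3]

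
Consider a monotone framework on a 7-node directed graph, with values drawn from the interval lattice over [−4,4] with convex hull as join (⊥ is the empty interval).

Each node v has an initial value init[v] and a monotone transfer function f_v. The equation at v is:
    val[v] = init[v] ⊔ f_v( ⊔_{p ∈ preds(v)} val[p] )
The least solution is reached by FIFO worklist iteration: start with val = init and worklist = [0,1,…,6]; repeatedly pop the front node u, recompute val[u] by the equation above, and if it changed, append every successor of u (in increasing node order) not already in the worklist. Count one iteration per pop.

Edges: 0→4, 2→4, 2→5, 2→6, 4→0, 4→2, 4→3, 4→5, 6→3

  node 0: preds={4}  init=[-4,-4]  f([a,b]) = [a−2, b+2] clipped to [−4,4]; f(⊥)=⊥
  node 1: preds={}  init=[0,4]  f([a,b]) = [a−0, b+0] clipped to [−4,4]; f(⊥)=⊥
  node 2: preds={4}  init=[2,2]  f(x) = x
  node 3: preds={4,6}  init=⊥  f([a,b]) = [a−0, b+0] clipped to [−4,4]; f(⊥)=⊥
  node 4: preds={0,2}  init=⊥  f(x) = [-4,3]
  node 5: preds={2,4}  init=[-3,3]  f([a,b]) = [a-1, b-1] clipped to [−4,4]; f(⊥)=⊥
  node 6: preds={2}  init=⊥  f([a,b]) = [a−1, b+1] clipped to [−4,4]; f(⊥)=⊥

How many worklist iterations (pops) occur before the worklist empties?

14

Worklist (14 pops):
  #1 pop 0: in=⊥ → [-4,-4] (no change)
  #2 pop 1: in=⊥ → [0,4] (no change)
  #3 pop 2: in=⊥ → [2,2] (no change)
  #4 pop 3: in=⊥ → ⊥ (no change)
  #5 pop 4: in=[-4,2] → [-4,3] (was ⊥); enqueue [0,2,3]
  #6 pop 5: in=[-4,3] → [-4,3] (was [-3,3]); enqueue []
  #7 pop 6: in=[2,2] → [1,3] (was ⊥); enqueue []
  #8 pop 0: in=[-4,3] → [-4,4] (was [-4,-4]); enqueue [4]
  #9 pop 2: in=[-4,3] → [-4,3] (was [2,2]); enqueue [5,6]
  #10 pop 3: in=[-4,3] → [-4,3] (was ⊥); enqueue []
  #11 pop 4: in=[-4,4] → [-4,3] (no change)
  #12 pop 5: in=[-4,3] → [-4,3] (no change)
  #13 pop 6: in=[-4,3] → [-4,4] (was [1,3]); enqueue [3]
  #14 pop 3: in=[-4,4] → [-4,4] (was [-4,3]); enqueue []

Fixpoint:
  val[0] = [-4,4]
  val[1] = [0,4]
  val[2] = [-4,3]
  val[3] = [-4,4]
  val[4] = [-4,3]
  val[5] = [-4,3]
  val[6] = [-4,4]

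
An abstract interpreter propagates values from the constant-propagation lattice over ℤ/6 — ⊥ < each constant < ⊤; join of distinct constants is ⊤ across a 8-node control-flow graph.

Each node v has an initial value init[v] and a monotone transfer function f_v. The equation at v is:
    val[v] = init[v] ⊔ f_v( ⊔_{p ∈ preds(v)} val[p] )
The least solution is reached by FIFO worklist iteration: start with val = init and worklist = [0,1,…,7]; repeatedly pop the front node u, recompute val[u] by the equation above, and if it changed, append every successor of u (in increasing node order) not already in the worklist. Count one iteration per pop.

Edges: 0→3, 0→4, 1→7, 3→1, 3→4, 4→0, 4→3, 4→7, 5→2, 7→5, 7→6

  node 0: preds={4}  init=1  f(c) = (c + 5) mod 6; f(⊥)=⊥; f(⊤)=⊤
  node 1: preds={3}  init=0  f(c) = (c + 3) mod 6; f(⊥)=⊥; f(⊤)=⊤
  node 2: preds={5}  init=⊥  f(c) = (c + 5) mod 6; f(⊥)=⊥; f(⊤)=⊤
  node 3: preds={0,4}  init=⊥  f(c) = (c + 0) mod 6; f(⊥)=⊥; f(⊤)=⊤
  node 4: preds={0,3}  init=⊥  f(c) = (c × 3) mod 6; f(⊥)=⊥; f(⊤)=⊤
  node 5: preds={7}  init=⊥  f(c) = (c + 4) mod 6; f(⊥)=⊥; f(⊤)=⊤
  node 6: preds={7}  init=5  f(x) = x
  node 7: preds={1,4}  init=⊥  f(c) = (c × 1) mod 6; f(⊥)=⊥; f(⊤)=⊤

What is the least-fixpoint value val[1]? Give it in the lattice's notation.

Trace (20 dequeues):
  [1] u=0 | in ⊥ | out 1 | ==
  [2] u=1 | in ⊥ | out 0 | ==
  [3] u=2 | in ⊥ | out ⊥ | ==
  [4] u=3 | in 1 | out 1 | prev ⊥ | push {1}
  [5] u=4 | in 1 | out 3 | prev ⊥ | push {0,3}
  [6] u=5 | in ⊥ | out ⊥ | ==
  [7] u=6 | in ⊥ | out 5 | ==
  [8] u=7 | in ⊤ | out ⊤ | prev ⊥ | push {5,6}
  [9] u=1 | in 1 | out ⊤ | prev 0 | push {7}
  [10] u=0 | in 3 | out ⊤ | prev 1 | push {4}
  [11] u=3 | in ⊤ | out ⊤ | prev 1 | push {1}
  [12] u=5 | in ⊤ | out ⊤ | prev ⊥ | push {2}
  [13] u=6 | in ⊤ | out ⊤ | prev 5 | push {}
  [14] u=7 | in ⊤ | out ⊤ | ==
  [15] u=4 | in ⊤ | out ⊤ | prev 3 | push {0,3,7}
  [16] u=1 | in ⊤ | out ⊤ | ==
  [17] u=2 | in ⊤ | out ⊤ | prev ⊥ | push {}
  [18] u=0 | in ⊤ | out ⊤ | ==
  [19] u=3 | in ⊤ | out ⊤ | ==
  [20] u=7 | in ⊤ | out ⊤ | ==

Converged values:
  [0] ⊤
  [1] ⊤
  [2] ⊤
  [3] ⊤
  [4] ⊤
  [5] ⊤
  [6] ⊤
  [7] ⊤

⊤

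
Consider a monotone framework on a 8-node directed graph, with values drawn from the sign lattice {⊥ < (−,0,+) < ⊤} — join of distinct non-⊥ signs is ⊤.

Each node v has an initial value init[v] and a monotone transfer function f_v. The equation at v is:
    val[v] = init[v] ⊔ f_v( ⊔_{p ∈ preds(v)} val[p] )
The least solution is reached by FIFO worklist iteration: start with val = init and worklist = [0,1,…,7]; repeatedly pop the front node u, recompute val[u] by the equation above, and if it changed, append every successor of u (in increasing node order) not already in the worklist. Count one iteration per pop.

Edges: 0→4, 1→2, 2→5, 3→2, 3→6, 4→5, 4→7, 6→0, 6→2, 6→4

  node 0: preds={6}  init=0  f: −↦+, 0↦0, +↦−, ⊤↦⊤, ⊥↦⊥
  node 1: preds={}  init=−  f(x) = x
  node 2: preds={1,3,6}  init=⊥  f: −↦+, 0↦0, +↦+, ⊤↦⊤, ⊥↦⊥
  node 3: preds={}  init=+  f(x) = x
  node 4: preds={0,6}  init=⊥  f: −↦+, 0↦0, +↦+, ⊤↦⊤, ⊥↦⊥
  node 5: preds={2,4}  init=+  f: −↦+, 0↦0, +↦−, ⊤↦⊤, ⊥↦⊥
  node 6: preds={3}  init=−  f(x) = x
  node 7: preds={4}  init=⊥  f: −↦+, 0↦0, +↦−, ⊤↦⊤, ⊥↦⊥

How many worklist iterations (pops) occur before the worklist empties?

Trace (11 dequeues):
  [1] u=0 | in − | out ⊤ | prev 0 | push {}
  [2] u=1 | in ⊥ | out − | ==
  [3] u=2 | in ⊤ | out ⊤ | prev ⊥ | push {}
  [4] u=3 | in ⊥ | out + | ==
  [5] u=4 | in ⊤ | out ⊤ | prev ⊥ | push {}
  [6] u=5 | in ⊤ | out ⊤ | prev + | push {}
  [7] u=6 | in + | out ⊤ | prev − | push {0,2,4}
  [8] u=7 | in ⊤ | out ⊤ | prev ⊥ | push {}
  [9] u=0 | in ⊤ | out ⊤ | ==
  [10] u=2 | in ⊤ | out ⊤ | ==
  [11] u=4 | in ⊤ | out ⊤ | ==

Converged values:
  [0] ⊤
  [1] −
  [2] ⊤
  [3] +
  [4] ⊤
  [5] ⊤
  [6] ⊤
  [7] ⊤

11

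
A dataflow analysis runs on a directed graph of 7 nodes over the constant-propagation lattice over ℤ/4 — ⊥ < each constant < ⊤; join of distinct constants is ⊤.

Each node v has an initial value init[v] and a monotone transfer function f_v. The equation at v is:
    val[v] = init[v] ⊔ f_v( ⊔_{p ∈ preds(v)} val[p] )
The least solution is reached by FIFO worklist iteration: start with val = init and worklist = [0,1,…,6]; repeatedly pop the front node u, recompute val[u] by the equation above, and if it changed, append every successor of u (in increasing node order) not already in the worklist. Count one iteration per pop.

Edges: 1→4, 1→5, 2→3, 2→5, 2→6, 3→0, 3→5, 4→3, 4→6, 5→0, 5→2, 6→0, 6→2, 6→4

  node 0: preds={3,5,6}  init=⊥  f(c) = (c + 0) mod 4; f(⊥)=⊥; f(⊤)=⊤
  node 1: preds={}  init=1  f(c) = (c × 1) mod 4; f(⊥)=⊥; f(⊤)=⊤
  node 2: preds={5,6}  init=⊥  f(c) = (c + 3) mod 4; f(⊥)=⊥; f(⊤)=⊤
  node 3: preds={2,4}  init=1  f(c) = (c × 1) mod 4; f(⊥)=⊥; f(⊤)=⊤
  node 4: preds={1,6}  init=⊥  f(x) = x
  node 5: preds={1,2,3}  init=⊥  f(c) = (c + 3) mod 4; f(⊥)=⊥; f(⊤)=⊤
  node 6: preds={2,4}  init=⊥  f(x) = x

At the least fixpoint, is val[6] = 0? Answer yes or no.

no

Iteration log — 19 steps:
  step 1. node 0  ⊔preds=1  new=1  old=⊥  +wl: 
  step 2. node 1  ⊔preds=⊥  new=1  stable
  step 3. node 2  ⊔preds=⊥  new=⊥  stable
  step 4. node 3  ⊔preds=⊥  new=1  stable
  step 5. node 4  ⊔preds=1  new=1  old=⊥  +wl: 3
  step 6. node 5  ⊔preds=1  new=0  old=⊥  +wl: 0,2
  step 7. node 6  ⊔preds=1  new=1  old=⊥  +wl: 4
  step 8. node 3  ⊔preds=1  new=1  stable
  step 9. node 0  ⊔preds=⊤  new=⊤  old=1  +wl: 
  step 10. node 2  ⊔preds=⊤  new=⊤  old=⊥  +wl: 3,5,6
  step 11. node 4  ⊔preds=1  new=1  stable
  step 12. node 3  ⊔preds=⊤  new=⊤  old=1  +wl: 0
  step 13. node 5  ⊔preds=⊤  new=⊤  old=0  +wl: 2
  step 14. node 6  ⊔preds=⊤  new=⊤  old=1  +wl: 4
  step 15. node 0  ⊔preds=⊤  new=⊤  stable
  step 16. node 2  ⊔preds=⊤  new=⊤  stable
  step 17. node 4  ⊔preds=⊤  new=⊤  old=1  +wl: 3,6
  step 18. node 3  ⊔preds=⊤  new=⊤  stable
  step 19. node 6  ⊔preds=⊤  new=⊤  stable

Least fixpoint reached:
  node 0: ⊤
  node 1: 1
  node 2: ⊤
  node 3: ⊤
  node 4: ⊤
  node 5: ⊤
  node 6: ⊤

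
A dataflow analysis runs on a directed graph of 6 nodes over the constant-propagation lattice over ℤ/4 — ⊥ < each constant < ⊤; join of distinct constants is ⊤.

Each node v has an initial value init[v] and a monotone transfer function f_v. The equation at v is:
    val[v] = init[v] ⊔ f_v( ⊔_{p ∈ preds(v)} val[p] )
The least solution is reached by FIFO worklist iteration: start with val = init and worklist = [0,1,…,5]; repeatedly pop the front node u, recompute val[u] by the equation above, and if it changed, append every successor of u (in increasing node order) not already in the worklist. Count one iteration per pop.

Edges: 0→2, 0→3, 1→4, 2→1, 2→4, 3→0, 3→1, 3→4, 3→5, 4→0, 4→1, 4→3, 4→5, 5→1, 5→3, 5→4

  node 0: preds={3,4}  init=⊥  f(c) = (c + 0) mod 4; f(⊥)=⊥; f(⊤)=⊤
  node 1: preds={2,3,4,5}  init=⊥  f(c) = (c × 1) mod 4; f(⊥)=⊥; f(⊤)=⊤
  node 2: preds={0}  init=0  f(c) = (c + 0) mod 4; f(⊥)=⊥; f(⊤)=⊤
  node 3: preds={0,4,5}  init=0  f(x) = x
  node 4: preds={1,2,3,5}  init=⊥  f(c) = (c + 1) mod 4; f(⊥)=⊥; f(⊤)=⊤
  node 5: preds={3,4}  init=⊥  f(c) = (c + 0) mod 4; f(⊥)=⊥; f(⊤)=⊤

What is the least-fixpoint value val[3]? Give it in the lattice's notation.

⊤

Trace (16 dequeues):
  [1] u=0 | in 0 | out 0 | prev ⊥ | push {}
  [2] u=1 | in 0 | out 0 | prev ⊥ | push {}
  [3] u=2 | in 0 | out 0 | ==
  [4] u=3 | in 0 | out 0 | ==
  [5] u=4 | in 0 | out 1 | prev ⊥ | push {0,1,3}
  [6] u=5 | in ⊤ | out ⊤ | prev ⊥ | push {4}
  [7] u=0 | in ⊤ | out ⊤ | prev 0 | push {2}
  [8] u=1 | in ⊤ | out ⊤ | prev 0 | push {}
  [9] u=3 | in ⊤ | out ⊤ | prev 0 | push {0,1,5}
  [10] u=4 | in ⊤ | out ⊤ | prev 1 | push {3}
  [11] u=2 | in ⊤ | out ⊤ | prev 0 | push {4}
  [12] u=0 | in ⊤ | out ⊤ | ==
  [13] u=1 | in ⊤ | out ⊤ | ==
  [14] u=5 | in ⊤ | out ⊤ | ==
  [15] u=3 | in ⊤ | out ⊤ | ==
  [16] u=4 | in ⊤ | out ⊤ | ==

Converged values:
  [0] ⊤
  [1] ⊤
  [2] ⊤
  [3] ⊤
  [4] ⊤
  [5] ⊤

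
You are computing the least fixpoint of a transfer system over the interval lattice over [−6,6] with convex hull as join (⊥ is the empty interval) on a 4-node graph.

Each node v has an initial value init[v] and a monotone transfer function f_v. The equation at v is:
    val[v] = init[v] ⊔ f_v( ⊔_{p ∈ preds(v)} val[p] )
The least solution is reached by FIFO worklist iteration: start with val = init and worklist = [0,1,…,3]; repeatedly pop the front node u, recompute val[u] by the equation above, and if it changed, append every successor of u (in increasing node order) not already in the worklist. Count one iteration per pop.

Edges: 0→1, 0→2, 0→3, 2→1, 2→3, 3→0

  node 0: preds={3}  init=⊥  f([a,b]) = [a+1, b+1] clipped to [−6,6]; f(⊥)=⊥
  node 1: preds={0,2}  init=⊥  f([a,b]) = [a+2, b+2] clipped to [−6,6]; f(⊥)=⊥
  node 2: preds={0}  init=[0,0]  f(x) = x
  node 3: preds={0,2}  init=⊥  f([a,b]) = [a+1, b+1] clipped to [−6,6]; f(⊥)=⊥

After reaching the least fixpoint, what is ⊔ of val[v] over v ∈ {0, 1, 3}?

Worklist (20 pops):
  #1 pop 0: in=⊥ → ⊥ (no change)
  #2 pop 1: in=[0,0] → [2,2] (was ⊥); enqueue []
  #3 pop 2: in=⊥ → [0,0] (no change)
  #4 pop 3: in=[0,0] → [1,1] (was ⊥); enqueue [0]
  #5 pop 0: in=[1,1] → [2,2] (was ⊥); enqueue [1,2,3]
  #6 pop 1: in=[0,2] → [2,4] (was [2,2]); enqueue []
  #7 pop 2: in=[2,2] → [0,2] (was [0,0]); enqueue [1]
  #8 pop 3: in=[0,2] → [1,3] (was [1,1]); enqueue [0]
  #9 pop 1: in=[0,2] → [2,4] (no change)
  #10 pop 0: in=[1,3] → [2,4] (was [2,2]); enqueue [1,2,3]
  #11 pop 1: in=[0,4] → [2,6] (was [2,4]); enqueue []
  #12 pop 2: in=[2,4] → [0,4] (was [0,2]); enqueue [1]
  #13 pop 3: in=[0,4] → [1,5] (was [1,3]); enqueue [0]
  #14 pop 1: in=[0,4] → [2,6] (no change)
  #15 pop 0: in=[1,5] → [2,6] (was [2,4]); enqueue [1,2,3]
  #16 pop 1: in=[0,6] → [2,6] (no change)
  #17 pop 2: in=[2,6] → [0,6] (was [0,4]); enqueue [1]
  #18 pop 3: in=[0,6] → [1,6] (was [1,5]); enqueue [0]
  #19 pop 1: in=[0,6] → [2,6] (no change)
  #20 pop 0: in=[1,6] → [2,6] (no change)

Fixpoint:
  val[0] = [2,6]
  val[1] = [2,6]
  val[2] = [0,6]
  val[3] = [1,6]

[1,6]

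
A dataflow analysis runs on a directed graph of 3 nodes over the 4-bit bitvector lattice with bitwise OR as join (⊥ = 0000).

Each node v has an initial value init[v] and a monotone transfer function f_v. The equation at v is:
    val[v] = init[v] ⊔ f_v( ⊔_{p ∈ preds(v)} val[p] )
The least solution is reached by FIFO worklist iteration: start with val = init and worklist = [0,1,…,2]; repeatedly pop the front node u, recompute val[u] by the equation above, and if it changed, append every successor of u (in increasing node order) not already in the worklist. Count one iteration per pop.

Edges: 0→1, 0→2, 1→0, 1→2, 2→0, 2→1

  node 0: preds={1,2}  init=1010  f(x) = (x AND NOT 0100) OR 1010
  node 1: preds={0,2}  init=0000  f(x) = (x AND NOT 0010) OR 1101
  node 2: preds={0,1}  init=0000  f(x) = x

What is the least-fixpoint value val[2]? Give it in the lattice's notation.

1111

Trace (6 dequeues):
  [1] u=0 | in 0000 | out 1010 | ==
  [2] u=1 | in 1010 | out 1101 | prev 0000 | push {0}
  [3] u=2 | in 1111 | out 1111 | prev 0000 | push {1}
  [4] u=0 | in 1111 | out 1011 | prev 1010 | push {2}
  [5] u=1 | in 1111 | out 1101 | ==
  [6] u=2 | in 1111 | out 1111 | ==

Converged values:
  [0] 1011
  [1] 1101
  [2] 1111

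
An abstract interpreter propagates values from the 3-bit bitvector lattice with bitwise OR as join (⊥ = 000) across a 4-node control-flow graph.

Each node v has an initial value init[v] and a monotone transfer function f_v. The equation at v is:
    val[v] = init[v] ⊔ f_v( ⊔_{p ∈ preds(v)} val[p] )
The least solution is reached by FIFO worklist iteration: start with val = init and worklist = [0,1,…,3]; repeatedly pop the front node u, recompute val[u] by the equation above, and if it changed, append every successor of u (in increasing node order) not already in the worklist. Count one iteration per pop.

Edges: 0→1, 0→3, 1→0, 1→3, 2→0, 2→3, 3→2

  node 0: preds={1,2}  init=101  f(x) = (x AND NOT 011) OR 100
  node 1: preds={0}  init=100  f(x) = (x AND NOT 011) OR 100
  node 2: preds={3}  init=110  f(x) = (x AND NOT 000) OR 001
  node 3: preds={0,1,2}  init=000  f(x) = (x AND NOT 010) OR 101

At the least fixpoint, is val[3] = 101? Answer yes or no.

yes

Trace (6 dequeues):
  [1] u=0 | in 110 | out 101 | ==
  [2] u=1 | in 101 | out 100 | ==
  [3] u=2 | in 000 | out 111 | prev 110 | push {0}
  [4] u=3 | in 111 | out 101 | prev 000 | push {2}
  [5] u=0 | in 111 | out 101 | ==
  [6] u=2 | in 101 | out 111 | ==

Converged values:
  [0] 101
  [1] 100
  [2] 111
  [3] 101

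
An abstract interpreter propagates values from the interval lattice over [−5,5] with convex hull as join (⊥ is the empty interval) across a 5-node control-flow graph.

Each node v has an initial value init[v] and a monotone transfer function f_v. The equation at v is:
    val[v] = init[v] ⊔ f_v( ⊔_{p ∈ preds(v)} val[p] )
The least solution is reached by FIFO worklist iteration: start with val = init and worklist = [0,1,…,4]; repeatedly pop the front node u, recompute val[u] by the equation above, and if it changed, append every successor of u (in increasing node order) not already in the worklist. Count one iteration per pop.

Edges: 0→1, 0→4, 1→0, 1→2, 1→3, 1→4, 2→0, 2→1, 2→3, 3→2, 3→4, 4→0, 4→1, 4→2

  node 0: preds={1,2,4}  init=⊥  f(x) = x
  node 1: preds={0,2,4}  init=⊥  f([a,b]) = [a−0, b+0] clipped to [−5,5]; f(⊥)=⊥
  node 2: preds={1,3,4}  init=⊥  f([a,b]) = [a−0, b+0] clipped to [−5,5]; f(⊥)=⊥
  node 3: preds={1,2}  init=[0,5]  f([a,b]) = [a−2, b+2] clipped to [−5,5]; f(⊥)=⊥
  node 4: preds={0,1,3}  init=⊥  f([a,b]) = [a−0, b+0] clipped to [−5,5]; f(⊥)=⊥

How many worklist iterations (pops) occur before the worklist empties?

Worklist (25 pops):
  #1 pop 0: in=⊥ → ⊥ (no change)
  #2 pop 1: in=⊥ → ⊥ (no change)
  #3 pop 2: in=[0,5] → [0,5] (was ⊥); enqueue [0,1]
  #4 pop 3: in=[0,5] → [-2,5] (was [0,5]); enqueue [2]
  #5 pop 4: in=[-2,5] → [-2,5] (was ⊥); enqueue []
  #6 pop 0: in=[-2,5] → [-2,5] (was ⊥); enqueue [4]
  #7 pop 1: in=[-2,5] → [-2,5] (was ⊥); enqueue [0,3]
  #8 pop 2: in=[-2,5] → [-2,5] (was [0,5]); enqueue [1]
  #9 pop 4: in=[-2,5] → [-2,5] (no change)
  #10 pop 0: in=[-2,5] → [-2,5] (no change)
  #11 pop 3: in=[-2,5] → [-4,5] (was [-2,5]); enqueue [2,4]
  #12 pop 1: in=[-2,5] → [-2,5] (no change)
  #13 pop 2: in=[-4,5] → [-4,5] (was [-2,5]); enqueue [0,1,3]
  #14 pop 4: in=[-4,5] → [-4,5] (was [-2,5]); enqueue [2]
  #15 pop 0: in=[-4,5] → [-4,5] (was [-2,5]); enqueue [4]
  #16 pop 1: in=[-4,5] → [-4,5] (was [-2,5]); enqueue [0]
  #17 pop 3: in=[-4,5] → [-5,5] (was [-4,5]); enqueue []
  #18 pop 2: in=[-5,5] → [-5,5] (was [-4,5]); enqueue [1,3]
  #19 pop 4: in=[-5,5] → [-5,5] (was [-4,5]); enqueue [2]
  #20 pop 0: in=[-5,5] → [-5,5] (was [-4,5]); enqueue [4]
  #21 pop 1: in=[-5,5] → [-5,5] (was [-4,5]); enqueue [0]
  #22 pop 3: in=[-5,5] → [-5,5] (no change)
  #23 pop 2: in=[-5,5] → [-5,5] (no change)
  #24 pop 4: in=[-5,5] → [-5,5] (no change)
  #25 pop 0: in=[-5,5] → [-5,5] (no change)

Fixpoint:
  val[0] = [-5,5]
  val[1] = [-5,5]
  val[2] = [-5,5]
  val[3] = [-5,5]
  val[4] = [-5,5]

25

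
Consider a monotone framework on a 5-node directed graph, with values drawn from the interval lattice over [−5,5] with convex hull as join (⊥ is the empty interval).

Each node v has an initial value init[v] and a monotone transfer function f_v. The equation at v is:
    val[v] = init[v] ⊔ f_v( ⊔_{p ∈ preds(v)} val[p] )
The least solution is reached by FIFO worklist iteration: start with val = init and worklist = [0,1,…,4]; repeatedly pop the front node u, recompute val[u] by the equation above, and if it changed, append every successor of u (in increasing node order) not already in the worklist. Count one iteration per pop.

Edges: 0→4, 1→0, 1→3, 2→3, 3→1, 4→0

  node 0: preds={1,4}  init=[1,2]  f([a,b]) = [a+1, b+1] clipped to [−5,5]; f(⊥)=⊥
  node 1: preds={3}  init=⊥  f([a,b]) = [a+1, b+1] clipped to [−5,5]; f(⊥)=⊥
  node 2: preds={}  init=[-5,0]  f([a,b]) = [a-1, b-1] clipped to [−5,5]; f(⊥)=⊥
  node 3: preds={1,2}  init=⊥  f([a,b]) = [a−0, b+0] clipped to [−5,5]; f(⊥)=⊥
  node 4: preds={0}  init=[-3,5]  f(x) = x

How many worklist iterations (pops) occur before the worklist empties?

Worklist (22 pops):
  #1 pop 0: in=[-3,5] → [-2,5] (was [1,2]); enqueue []
  #2 pop 1: in=⊥ → ⊥ (no change)
  #3 pop 2: in=⊥ → [-5,0] (no change)
  #4 pop 3: in=[-5,0] → [-5,0] (was ⊥); enqueue [1]
  #5 pop 4: in=[-2,5] → [-3,5] (no change)
  #6 pop 1: in=[-5,0] → [-4,1] (was ⊥); enqueue [0,3]
  #7 pop 0: in=[-4,5] → [-3,5] (was [-2,5]); enqueue [4]
  #8 pop 3: in=[-5,1] → [-5,1] (was [-5,0]); enqueue [1]
  #9 pop 4: in=[-3,5] → [-3,5] (no change)
  #10 pop 1: in=[-5,1] → [-4,2] (was [-4,1]); enqueue [0,3]
  #11 pop 0: in=[-4,5] → [-3,5] (no change)
  #12 pop 3: in=[-5,2] → [-5,2] (was [-5,1]); enqueue [1]
  #13 pop 1: in=[-5,2] → [-4,3] (was [-4,2]); enqueue [0,3]
  #14 pop 0: in=[-4,5] → [-3,5] (no change)
  #15 pop 3: in=[-5,3] → [-5,3] (was [-5,2]); enqueue [1]
  #16 pop 1: in=[-5,3] → [-4,4] (was [-4,3]); enqueue [0,3]
  #17 pop 0: in=[-4,5] → [-3,5] (no change)
  #18 pop 3: in=[-5,4] → [-5,4] (was [-5,3]); enqueue [1]
  #19 pop 1: in=[-5,4] → [-4,5] (was [-4,4]); enqueue [0,3]
  #20 pop 0: in=[-4,5] → [-3,5] (no change)
  #21 pop 3: in=[-5,5] → [-5,5] (was [-5,4]); enqueue [1]
  #22 pop 1: in=[-5,5] → [-4,5] (no change)

Fixpoint:
  val[0] = [-3,5]
  val[1] = [-4,5]
  val[2] = [-5,0]
  val[3] = [-5,5]
  val[4] = [-3,5]

22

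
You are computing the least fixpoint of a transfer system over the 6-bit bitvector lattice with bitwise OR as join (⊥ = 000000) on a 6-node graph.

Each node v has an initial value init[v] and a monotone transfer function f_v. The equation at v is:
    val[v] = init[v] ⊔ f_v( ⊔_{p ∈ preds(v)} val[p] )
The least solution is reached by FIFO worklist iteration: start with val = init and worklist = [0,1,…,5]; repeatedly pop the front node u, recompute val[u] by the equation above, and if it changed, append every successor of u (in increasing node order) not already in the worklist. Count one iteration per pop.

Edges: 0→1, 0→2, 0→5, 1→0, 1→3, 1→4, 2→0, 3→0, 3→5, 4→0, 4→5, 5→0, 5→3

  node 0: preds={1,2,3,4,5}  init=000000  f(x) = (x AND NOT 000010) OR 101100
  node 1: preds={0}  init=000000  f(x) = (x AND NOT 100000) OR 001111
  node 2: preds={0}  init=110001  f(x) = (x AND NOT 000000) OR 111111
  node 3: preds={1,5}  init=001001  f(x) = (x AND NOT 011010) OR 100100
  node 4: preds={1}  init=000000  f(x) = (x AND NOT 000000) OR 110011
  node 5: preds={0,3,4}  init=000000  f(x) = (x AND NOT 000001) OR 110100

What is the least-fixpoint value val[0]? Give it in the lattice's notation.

111101

Worklist (8 pops):
  #1 pop 0: in=111001 → 111101 (was 000000); enqueue []
  #2 pop 1: in=111101 → 011111 (was 000000); enqueue [0]
  #3 pop 2: in=111101 → 111111 (was 110001); enqueue []
  #4 pop 3: in=011111 → 101101 (was 001001); enqueue []
  #5 pop 4: in=011111 → 111111 (was 000000); enqueue []
  #6 pop 5: in=111111 → 111110 (was 000000); enqueue [3]
  #7 pop 0: in=111111 → 111101 (no change)
  #8 pop 3: in=111111 → 101101 (no change)

Fixpoint:
  val[0] = 111101
  val[1] = 011111
  val[2] = 111111
  val[3] = 101101
  val[4] = 111111
  val[5] = 111110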